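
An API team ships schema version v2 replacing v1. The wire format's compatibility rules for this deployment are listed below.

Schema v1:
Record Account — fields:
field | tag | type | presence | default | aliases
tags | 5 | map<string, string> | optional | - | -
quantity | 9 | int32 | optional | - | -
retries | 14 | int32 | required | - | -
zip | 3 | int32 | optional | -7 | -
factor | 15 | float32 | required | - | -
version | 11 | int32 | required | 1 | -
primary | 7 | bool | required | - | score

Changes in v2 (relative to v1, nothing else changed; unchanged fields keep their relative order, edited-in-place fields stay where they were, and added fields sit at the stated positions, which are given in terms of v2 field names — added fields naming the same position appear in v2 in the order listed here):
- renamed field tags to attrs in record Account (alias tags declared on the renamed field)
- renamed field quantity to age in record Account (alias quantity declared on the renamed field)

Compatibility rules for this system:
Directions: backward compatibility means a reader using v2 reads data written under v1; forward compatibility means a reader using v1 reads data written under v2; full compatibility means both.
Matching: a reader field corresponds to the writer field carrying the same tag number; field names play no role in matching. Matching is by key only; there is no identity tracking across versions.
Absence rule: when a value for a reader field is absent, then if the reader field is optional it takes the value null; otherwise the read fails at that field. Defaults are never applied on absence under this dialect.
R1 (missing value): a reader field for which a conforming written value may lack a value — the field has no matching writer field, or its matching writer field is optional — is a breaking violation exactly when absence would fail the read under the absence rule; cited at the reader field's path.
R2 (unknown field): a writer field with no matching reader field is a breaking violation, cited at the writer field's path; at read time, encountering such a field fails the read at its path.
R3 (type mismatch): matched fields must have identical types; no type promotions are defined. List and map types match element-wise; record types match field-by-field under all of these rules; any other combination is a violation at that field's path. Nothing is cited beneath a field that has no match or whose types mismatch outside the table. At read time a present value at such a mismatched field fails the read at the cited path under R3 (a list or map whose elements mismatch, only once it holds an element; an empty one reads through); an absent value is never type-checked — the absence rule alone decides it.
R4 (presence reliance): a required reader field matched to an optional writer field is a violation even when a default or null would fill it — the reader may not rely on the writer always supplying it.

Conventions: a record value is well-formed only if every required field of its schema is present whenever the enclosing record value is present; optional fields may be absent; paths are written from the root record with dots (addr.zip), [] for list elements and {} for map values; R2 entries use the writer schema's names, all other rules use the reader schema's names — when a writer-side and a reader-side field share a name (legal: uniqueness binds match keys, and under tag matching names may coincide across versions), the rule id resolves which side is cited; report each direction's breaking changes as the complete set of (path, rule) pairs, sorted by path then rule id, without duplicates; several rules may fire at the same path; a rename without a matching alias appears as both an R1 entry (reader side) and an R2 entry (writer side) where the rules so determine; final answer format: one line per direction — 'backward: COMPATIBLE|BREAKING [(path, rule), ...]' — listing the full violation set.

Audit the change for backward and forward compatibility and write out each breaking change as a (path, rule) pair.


arrows below run writer -> reader for Account
backward for Account (reader v2, writer v1):
  attrs <- tags (map<string, string> -> map<string, string>, writer optional)
  age <- quantity (int32 -> int32, writer optional)
  retries <- retries (int32 -> int32, writer required)
  zip <- zip (int32 -> int32, writer optional)
  factor <- factor (float32 -> float32, writer required)
  version <- version (int32 -> int32, writer required)
  primary <- primary (bool -> bool, writer required)
  => no violations; backward on Account: COMPATIBLE
forward for Account (reader v1, writer v2):
  tags <- attrs (map<string, string> -> map<string, string>, writer optional)
  quantity <- age (int32 -> int32, writer optional)
  retries <- retries (int32 -> int32, writer required)
  zip <- zip (int32 -> int32, writer optional)
  factor <- factor (float32 -> float32, writer required)
  version <- version (int32 -> int32, writer required)
  primary <- primary (bool -> bool, writer required)
  => no violations; forward on Account: COMPATIBLE

backward: COMPATIBLE []; forward: COMPATIBLE []


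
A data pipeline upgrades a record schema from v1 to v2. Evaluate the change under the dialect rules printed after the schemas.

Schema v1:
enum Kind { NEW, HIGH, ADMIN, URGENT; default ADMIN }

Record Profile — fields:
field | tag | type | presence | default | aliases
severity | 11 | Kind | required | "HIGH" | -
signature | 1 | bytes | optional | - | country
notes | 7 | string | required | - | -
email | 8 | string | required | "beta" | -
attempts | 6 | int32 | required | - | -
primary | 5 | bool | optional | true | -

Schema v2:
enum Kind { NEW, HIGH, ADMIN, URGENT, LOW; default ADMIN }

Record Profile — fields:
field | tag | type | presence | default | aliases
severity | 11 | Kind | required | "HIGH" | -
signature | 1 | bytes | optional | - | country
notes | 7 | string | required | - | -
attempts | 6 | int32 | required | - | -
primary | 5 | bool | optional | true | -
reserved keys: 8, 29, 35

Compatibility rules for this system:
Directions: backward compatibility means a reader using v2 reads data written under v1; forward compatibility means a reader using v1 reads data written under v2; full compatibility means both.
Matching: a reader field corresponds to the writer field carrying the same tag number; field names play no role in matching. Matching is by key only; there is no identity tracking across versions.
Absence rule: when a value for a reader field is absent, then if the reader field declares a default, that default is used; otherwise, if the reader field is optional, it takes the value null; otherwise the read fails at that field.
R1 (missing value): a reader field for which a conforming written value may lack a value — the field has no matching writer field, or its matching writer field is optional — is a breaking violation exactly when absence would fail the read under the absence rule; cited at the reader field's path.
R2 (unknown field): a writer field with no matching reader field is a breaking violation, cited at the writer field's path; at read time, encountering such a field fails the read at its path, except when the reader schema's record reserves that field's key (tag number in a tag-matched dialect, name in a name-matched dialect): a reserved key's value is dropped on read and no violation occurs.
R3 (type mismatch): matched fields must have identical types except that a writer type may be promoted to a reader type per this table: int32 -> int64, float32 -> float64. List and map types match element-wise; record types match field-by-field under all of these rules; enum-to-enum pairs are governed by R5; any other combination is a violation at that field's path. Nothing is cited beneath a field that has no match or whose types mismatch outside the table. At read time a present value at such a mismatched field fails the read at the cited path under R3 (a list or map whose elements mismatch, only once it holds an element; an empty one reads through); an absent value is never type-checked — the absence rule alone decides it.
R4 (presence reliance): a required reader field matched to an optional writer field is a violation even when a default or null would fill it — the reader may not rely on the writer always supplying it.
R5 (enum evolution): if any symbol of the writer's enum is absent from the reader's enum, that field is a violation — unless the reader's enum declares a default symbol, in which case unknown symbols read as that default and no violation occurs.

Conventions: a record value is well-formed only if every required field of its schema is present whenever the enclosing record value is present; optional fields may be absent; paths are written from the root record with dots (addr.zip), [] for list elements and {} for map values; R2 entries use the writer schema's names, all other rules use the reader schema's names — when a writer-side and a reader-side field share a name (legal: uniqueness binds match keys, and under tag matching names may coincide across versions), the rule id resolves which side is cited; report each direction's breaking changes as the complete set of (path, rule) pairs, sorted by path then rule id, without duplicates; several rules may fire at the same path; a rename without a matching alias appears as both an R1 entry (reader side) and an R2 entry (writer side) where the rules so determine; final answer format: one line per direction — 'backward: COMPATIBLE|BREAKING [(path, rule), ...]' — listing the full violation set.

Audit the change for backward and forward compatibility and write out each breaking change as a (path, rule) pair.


the writer's type comes first in each Profile pair
checking backward for Profile: reader v2 against writer v1:
  severity: Kind -> Kind, writer required; from severity
  signature: bytes -> bytes, writer optional; from signature
  notes: string -> string, writer required; from notes
  attempts: int32 -> int32, writer required; from attempts
  primary: bool -> bool, writer optional; from primary
  email (writer side), unknown to reader
  => backward: COMPATIBLE
checking forward for Profile: reader v1 against writer v2:
  severity: Kind -> Kind, writer required; from severity
  signature: bytes -> bytes, writer optional; from signature
  notes: string -> string, writer required; from notes
  email has no writer counterpart
  attempts: int32 -> int32, writer required; from attempts
  primary: bool -> bool, writer optional; from primary
  => forward: COMPATIBLE

backward: COMPATIBLE []; forward: COMPATIBLE []


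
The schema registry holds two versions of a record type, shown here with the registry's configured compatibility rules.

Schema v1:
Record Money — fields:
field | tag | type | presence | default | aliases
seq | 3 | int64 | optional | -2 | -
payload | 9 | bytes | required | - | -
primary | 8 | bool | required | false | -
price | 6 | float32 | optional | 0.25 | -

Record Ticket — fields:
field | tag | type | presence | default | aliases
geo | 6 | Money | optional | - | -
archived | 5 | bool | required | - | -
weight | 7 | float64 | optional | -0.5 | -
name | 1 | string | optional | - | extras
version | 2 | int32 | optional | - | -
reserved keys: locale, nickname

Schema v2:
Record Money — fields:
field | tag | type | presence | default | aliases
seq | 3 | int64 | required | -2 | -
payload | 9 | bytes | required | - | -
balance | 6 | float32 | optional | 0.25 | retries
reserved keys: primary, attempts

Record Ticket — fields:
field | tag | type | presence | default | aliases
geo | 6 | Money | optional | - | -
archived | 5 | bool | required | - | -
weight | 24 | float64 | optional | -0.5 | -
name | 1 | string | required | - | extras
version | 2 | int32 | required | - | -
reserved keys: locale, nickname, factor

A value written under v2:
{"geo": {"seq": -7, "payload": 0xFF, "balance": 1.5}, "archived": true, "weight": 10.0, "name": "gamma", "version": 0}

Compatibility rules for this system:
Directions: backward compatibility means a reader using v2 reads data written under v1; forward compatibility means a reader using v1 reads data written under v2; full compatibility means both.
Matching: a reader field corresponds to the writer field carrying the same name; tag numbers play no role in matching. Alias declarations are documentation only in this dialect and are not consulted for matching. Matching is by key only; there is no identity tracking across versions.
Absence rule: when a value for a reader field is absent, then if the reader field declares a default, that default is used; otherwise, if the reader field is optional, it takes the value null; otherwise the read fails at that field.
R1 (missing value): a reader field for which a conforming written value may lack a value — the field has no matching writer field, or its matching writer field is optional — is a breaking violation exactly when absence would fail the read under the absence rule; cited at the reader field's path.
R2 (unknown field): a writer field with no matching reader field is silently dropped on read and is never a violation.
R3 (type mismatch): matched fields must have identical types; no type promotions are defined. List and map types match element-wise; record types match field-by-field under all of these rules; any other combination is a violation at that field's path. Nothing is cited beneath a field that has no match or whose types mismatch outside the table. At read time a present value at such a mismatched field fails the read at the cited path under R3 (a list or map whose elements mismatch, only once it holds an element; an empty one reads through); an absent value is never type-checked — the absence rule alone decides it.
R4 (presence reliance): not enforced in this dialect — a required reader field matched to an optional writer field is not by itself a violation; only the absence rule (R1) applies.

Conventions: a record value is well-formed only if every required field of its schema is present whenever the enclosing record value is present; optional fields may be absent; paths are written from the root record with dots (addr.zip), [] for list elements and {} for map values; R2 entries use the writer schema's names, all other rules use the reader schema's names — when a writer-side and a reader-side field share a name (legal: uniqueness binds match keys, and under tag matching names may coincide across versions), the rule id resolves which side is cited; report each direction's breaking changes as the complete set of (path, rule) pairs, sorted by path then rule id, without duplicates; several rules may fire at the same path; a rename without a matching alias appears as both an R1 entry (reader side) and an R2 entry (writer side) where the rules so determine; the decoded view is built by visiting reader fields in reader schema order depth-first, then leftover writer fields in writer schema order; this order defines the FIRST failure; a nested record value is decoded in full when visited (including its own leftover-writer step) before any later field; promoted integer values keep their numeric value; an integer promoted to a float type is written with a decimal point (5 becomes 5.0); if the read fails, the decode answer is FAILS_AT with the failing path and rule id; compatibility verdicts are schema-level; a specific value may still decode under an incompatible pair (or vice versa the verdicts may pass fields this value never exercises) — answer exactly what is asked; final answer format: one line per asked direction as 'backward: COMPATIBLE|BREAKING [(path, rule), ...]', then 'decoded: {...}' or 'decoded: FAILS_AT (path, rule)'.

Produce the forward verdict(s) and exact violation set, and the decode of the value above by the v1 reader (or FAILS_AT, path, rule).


forward: COMPATIBLE []; decoded: {"geo": {"seq": -7, "payload": 0xFF, "primary": false, "price": 0.25}, "archived": true, "weight": 10.0, "name": "gamma", "version": 0}

the writer's type comes first in each Ticket pair
forward analysis of Ticket with v1 as reader and v2 as writer:
  writer optional, Money -> Money: reader geo maps from writer geo
  writer required, bool -> bool: reader archived maps from writer archived
  writer optional, float64 -> float64: reader weight maps from writer weight
  writer required, string -> string: reader name maps from writer name
  writer required, int32 -> int32: reader version maps from writer version
  writer required, int64 -> int64: reader geo.seq maps from writer geo.seq
  writer required, bytes -> bytes: reader geo.payload maps from writer geo.payload
  geo.primary: no writer match
  geo.price: no writer match
  writer field geo.balance has no reader counterpart
  => no violations; forward on Ticket: COMPATIBLE
decode walk for Ticket under reader schema v1:
  geo.seq := -7
  geo.payload := 0xFF
  geo.primary := false (no value, default fills)
  geo.price := 0.25 (no value, default fills)
  writer geo.balance: unmatched, discarded
  archived := true
  weight := 10.0
  name := "gamma"
  version := 0
  => decoded: {"geo": {"seq": -7, "payload": 0xFF, "primary": false, "price": 0.25}, "archived": true, "weight": 10.0, "name": "gamma", "version": 0}
the rest of the Ticket diff is inert for this question:
  field seq in record Money: optional changed to required -> inert for the asked Ticket verdict: nothing fires
  removed field primary from record Money (its key "primary" joins the reserved list) -> inert for the asked Ticket verdict: nothing fires
  field weight in record Ticket: tag 7 changed to 24 -> inert for the asked Ticket verdict: nothing fires
  field version in record Ticket: optional changed to required -> fires only in the backward direction of Ticket, which is not asked here
  field name in record Ticket: optional changed to required -> fires only in the backward direction of Ticket, which is not asked here


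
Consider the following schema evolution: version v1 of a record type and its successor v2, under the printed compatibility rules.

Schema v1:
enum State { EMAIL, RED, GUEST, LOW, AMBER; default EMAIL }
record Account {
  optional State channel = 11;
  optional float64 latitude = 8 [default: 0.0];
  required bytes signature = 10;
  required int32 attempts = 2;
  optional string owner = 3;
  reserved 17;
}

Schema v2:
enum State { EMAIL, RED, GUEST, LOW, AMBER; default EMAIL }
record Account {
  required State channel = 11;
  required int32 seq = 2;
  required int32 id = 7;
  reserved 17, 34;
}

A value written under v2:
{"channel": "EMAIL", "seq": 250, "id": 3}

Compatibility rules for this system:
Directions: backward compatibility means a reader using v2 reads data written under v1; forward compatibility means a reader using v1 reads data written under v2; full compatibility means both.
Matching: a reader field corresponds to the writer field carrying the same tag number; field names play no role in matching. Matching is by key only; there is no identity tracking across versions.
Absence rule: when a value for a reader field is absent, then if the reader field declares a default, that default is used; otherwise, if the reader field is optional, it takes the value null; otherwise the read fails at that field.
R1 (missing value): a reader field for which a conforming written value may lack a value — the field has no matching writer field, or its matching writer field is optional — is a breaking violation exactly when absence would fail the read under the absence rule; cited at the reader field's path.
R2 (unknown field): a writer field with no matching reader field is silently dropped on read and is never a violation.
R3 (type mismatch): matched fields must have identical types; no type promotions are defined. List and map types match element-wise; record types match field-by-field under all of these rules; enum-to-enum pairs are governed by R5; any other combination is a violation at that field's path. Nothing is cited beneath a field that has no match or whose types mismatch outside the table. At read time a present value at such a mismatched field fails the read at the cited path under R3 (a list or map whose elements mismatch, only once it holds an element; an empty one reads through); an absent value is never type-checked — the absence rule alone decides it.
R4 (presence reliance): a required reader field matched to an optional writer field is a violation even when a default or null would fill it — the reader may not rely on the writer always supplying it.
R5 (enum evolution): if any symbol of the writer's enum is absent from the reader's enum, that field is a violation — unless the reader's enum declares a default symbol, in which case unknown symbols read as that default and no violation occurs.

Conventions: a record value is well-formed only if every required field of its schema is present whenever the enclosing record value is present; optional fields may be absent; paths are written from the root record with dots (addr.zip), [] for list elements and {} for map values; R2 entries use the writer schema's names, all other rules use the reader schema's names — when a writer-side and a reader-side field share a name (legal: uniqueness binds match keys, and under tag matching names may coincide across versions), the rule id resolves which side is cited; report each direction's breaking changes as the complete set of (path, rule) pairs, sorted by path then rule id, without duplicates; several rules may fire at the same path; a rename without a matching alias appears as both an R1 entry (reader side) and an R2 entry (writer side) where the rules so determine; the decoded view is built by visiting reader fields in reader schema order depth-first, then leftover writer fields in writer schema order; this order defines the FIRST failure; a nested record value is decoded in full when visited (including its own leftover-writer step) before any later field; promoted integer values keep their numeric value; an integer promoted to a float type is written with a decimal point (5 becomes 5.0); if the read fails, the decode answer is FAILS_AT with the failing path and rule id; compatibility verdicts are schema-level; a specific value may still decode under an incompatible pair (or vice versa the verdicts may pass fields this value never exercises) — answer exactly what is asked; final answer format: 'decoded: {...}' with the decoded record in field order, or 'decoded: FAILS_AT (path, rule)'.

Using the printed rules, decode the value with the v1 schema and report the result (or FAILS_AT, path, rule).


the writer's type comes first in each Account pair
decoding the Account value with the v1 reader:
  channel := "EMAIL"
  latitude := 0.0 (absent -> default)
  read fails at signature under R1 (no fill)
  => FAILS_AT (signature, R1)
the rest of the Account diff is inert for this question:
  removed field latitude from record Account -> triggers nothing under the printed rules; the Account answer is the same either way
  renamed field attempts to seq in record Account -> triggers nothing under the printed rules; the Account answer is the same either way
  field channel in record Account: optional changed to required -> schema-level compatibility only; this Account value's decode is unchanged
  removed field owner from record Account -> triggers nothing under the printed rules; the Account answer is the same either way
  added field id to record Account: required int32, tag 7 (in v2 it sits last) -> schema-level compatibility only; this Account value's decode is unchanged

decoded: FAILS_AT (signature, R1)


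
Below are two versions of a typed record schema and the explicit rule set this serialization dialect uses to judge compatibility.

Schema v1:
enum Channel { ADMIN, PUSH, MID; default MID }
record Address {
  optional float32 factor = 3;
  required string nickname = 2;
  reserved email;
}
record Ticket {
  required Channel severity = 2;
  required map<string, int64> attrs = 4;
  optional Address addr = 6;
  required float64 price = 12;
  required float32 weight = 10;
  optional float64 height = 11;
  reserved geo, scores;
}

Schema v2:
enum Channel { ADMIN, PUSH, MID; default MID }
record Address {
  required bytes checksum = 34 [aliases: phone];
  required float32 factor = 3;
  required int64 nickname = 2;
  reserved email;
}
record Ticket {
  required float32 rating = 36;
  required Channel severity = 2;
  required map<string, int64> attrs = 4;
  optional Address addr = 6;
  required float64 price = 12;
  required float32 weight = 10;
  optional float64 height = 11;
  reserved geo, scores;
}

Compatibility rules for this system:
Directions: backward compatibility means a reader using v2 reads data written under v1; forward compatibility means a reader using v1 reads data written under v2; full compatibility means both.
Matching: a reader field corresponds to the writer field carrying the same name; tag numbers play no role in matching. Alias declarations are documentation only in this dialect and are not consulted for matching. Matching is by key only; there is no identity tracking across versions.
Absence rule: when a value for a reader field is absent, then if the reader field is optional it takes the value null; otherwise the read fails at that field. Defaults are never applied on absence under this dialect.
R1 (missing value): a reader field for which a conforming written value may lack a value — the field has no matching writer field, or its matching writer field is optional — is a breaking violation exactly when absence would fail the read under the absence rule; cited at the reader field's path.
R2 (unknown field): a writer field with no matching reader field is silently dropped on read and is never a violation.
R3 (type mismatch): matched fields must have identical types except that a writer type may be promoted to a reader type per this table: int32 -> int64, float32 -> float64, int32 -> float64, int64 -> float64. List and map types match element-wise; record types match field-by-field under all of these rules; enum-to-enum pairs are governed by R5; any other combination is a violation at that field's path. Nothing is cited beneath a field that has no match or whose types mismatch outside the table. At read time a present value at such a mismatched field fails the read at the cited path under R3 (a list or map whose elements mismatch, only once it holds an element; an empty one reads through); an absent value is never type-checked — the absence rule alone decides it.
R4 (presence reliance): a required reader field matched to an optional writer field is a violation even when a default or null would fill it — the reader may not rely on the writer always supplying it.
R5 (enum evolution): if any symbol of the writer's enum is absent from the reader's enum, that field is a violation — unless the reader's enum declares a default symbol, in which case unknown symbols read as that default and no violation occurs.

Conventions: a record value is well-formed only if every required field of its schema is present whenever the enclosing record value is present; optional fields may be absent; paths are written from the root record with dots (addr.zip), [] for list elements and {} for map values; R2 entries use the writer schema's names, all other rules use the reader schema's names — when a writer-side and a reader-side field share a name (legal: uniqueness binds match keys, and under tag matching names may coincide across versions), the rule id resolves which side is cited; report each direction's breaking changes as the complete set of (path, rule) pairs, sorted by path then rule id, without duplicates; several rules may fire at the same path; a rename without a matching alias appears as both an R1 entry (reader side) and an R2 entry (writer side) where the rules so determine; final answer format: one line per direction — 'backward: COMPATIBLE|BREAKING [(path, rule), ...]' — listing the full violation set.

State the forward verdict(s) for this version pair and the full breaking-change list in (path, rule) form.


in Ticket below, arrows point writer -> reader
forward for Ticket (reader v1, writer v2):
  writer required, Channel -> Channel: reader severity maps from writer severity
  writer required, map<string, int64> -> map<string, int64>: reader attrs maps from writer attrs
  writer optional, Address -> Address: reader addr maps from writer addr
  writer required, float64 -> float64: reader price maps from writer price
  writer required, float32 -> float32: reader weight maps from writer weight
  writer optional, float64 -> float64: reader height maps from writer height
  writer rating: unknown to reader
  writer required, float32 -> float32: reader addr.factor maps from writer addr.factor
  writer required, int64 -> string: reader addr.nickname maps from writer addr.nickname
  writer addr.checksum: unknown to reader
  breaking: (addr.nickname, R3)
  => 1 violation(s): forward is BREAKING for Ticket
diffs on Ticket not affecting the asked answer:
  field factor in record Address: optional changed to required -> fires only in the backward direction of Ticket, which is not asked here
  added field checksum to record Address: required bytes, tag 34 (in v2 it sits immediately before factor) -> fires only in the backward direction of Ticket, which is not asked here
  added field rating to record Ticket: required float32, tag 36 (in v2 it sits immediately before severity) -> fires only in the backward direction of Ticket, which is not asked here

forward: BREAKING [(addr.nickname, R3)]


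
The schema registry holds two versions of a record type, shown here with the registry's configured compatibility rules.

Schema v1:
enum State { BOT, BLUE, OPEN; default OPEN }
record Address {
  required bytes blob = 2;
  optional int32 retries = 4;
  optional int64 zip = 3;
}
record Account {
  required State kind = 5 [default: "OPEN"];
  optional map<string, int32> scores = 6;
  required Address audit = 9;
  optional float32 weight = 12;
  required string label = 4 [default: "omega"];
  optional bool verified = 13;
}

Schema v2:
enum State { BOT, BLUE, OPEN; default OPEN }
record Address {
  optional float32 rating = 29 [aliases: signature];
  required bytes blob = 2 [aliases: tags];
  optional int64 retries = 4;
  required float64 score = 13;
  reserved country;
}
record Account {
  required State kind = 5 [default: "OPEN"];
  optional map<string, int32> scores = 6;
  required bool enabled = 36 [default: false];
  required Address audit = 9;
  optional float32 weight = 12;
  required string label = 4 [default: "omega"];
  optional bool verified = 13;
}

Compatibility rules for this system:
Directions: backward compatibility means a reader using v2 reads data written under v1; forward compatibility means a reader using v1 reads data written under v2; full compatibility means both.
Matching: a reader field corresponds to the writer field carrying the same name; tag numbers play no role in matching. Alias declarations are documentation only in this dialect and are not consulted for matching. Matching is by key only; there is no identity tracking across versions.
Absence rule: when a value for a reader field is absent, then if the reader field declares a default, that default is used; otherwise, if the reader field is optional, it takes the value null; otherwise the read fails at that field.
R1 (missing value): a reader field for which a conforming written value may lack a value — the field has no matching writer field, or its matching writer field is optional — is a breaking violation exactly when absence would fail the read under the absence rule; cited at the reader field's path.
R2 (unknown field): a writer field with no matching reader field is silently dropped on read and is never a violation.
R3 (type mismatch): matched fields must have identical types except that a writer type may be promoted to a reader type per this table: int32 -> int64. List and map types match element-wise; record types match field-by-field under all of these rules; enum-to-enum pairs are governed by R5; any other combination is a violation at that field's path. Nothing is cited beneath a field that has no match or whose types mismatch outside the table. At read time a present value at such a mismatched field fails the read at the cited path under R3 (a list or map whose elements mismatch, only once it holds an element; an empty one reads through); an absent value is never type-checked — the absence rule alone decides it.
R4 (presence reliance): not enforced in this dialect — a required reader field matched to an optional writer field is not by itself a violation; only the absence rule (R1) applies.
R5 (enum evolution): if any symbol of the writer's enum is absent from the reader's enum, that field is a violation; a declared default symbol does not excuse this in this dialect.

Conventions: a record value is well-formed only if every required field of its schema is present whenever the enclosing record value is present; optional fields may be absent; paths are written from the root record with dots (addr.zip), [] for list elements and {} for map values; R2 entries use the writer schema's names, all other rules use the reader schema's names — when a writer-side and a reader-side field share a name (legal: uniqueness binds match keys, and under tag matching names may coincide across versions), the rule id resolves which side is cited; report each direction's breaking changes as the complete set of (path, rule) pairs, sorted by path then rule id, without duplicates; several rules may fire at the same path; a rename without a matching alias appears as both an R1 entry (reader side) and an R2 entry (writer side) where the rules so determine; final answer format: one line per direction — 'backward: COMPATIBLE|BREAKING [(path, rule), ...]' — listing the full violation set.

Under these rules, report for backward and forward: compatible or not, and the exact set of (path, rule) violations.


backward: BREAKING [(audit.score, R1)]; forward: BREAKING [(audit.retries, R3)]

in Account below, arrows point writer -> reader
backward pass over Account, reader schema v2, writer schema v1:
  kind: State -> State, writer required; from kind
  scores: map<string, int32> -> map<string, int32>, writer optional; from scores
  enabled has no writer counterpart
  audit: Address -> Address, writer required; from audit
  weight: float32 -> float32, writer optional; from weight
  label: string -> string, writer required; from label
  verified: bool -> bool, writer optional; from verified
  audit.rating has no writer counterpart
  audit.blob: bytes -> bytes, writer required; from audit.blob
  audit.retries: int32 -> int64, writer optional; from audit.retries
  audit.score has no writer counterpart
  leftover writer field: audit.zip
  violation R1 at audit.score
  => 1 violation(s): backward is BREAKING for Account
forward pass over Account, reader schema v1, writer schema v2:
  kind: State -> State, writer required; from kind
  scores: map<string, int32> -> map<string, int32>, writer optional; from scores
  audit: Address -> Address, writer required; from audit
  weight: float32 -> float32, writer optional; from weight
  label: string -> string, writer required; from label
  verified: bool -> bool, writer optional; from verified
  leftover writer field: enabled
  audit.blob: bytes -> bytes, writer required; from audit.blob
  audit.retries: int64 -> int32, writer optional; from audit.retries
  audit.zip has no writer counterpart
  leftover writer field: audit.rating
  leftover writer field: audit.score
  violation R3 at audit.retries
  => 1 violation(s): forward is BREAKING for Account


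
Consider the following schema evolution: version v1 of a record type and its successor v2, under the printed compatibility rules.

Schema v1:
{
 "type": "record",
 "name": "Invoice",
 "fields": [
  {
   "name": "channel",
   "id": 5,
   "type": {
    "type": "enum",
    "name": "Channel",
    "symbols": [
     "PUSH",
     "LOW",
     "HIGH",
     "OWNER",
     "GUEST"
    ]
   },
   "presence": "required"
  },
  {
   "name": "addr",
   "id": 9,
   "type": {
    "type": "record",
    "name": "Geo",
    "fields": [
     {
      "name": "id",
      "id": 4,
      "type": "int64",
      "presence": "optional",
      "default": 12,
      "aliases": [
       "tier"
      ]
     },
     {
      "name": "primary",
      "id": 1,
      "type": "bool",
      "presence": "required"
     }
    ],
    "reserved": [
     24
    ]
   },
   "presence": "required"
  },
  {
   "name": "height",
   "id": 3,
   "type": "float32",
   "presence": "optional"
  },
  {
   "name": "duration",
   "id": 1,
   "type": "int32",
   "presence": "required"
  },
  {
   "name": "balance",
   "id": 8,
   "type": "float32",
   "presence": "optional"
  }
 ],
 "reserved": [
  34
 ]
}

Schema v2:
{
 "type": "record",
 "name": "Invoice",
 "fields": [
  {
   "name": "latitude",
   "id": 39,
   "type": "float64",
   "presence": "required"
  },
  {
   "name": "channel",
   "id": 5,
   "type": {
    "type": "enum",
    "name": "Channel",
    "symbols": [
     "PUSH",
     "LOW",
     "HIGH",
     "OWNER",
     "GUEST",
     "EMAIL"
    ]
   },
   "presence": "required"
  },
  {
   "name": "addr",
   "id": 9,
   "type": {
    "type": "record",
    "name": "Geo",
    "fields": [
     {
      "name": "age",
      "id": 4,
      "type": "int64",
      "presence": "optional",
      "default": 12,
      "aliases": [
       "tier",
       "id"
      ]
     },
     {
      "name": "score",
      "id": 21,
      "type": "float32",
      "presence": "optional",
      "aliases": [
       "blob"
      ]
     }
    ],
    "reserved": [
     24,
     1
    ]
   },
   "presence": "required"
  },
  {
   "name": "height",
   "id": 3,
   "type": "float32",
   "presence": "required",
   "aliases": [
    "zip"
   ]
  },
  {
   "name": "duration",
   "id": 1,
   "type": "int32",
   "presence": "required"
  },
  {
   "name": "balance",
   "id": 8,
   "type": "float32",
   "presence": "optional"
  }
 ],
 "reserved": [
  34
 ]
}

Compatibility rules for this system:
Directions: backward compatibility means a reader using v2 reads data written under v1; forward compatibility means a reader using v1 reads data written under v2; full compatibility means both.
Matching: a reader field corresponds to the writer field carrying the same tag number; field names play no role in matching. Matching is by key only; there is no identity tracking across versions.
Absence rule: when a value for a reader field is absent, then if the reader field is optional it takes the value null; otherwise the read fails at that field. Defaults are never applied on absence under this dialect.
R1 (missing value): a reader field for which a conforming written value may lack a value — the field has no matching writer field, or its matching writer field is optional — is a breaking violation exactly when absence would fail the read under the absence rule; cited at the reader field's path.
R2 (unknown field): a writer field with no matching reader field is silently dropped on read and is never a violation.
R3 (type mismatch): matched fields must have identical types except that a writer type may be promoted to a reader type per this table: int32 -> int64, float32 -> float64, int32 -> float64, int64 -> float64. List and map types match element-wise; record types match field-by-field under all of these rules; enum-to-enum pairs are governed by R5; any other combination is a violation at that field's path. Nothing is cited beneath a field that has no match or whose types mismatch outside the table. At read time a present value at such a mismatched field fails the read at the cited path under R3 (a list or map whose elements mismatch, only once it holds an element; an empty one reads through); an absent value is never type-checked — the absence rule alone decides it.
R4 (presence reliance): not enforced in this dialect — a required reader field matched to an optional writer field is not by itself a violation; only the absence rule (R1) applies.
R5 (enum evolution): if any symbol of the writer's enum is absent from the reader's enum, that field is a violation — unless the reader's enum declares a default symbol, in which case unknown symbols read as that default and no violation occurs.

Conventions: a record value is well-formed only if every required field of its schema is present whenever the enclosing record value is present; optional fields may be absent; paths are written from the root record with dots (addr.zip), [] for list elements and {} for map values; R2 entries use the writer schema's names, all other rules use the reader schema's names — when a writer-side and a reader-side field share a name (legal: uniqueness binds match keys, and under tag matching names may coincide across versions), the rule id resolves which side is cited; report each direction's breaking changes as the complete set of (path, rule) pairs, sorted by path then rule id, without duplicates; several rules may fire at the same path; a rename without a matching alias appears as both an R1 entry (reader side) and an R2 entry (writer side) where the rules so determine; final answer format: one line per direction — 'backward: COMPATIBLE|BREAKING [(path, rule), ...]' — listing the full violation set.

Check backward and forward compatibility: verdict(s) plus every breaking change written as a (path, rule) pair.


backward: BREAKING [(height, R1), (latitude, R1)]; forward: BREAKING [(addr.primary, R1), (channel, R5)]

arrows below run writer -> reader for Invoice
backward pass over Invoice, reader schema v2, writer schema v1:
  no writer field matches reader latitude
  Channel -> Channel, writer required: channel aligns to channel
  Geo -> Geo, writer required: addr aligns to addr
  float32 -> float32, writer optional: height aligns to height
  int32 -> int32, writer required: duration aligns to duration
  float32 -> float32, writer optional: balance aligns to balance
  int64 -> int64, writer optional: addr.age aligns to addr.id
  no writer field matches reader addr.score
  leftover writer field: addr.primary
  rule R1 violated at height
  rule R1 violated at latitude
  => 2 violation(s): backward is BREAKING for Invoice
forward pass over Invoice, reader schema v1, writer schema v2:
  Channel -> Channel, writer required: channel aligns to channel
  Geo -> Geo, writer required: addr aligns to addr
  float32 -> float32, writer required: height aligns to height
  int32 -> int32, writer required: duration aligns to duration
  float32 -> float32, writer optional: balance aligns to balance
  leftover writer field: latitude
  int64 -> int64, writer optional: addr.id aligns to addr.age
  no writer field matches reader addr.primary
  leftover writer field: addr.score
  rule R1 violated at addr.primary
  rule R5 violated at channel
  => 2 violation(s): forward is BREAKING for Invoice
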